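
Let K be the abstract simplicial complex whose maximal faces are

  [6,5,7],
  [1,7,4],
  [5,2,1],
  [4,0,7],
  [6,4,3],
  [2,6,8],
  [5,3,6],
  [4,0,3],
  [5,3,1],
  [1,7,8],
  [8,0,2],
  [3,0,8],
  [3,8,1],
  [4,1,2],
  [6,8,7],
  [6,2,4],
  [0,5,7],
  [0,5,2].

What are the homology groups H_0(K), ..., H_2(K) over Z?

H_0 = Z,  H_1 = Z^2,  H_2 = Z.

Take the total order 0 < 1 < 2 < 3 < 4 < 5 < 6 < 7 < 8 on the vertex set. Then K (dimension 2) consists of the simplices:

  0-simplices (9): [0], [1], [2], [3], [4], [5], [6], [7], [8]
  1-simplices (27): (27 of them)
  2-simplices (18): [0,2,5], [0,2,8], [0,3,4], [0,3,8], [0,4,7], [0,5,7], [1,2,4], [1,2,5], [1,3,5], [1,3,8], [1,4,7], [1,7,8], [2,4,6], [2,6,8], [3,4,6], [3,5,6], [5,6,7], [6,7,8]

Hence C_0 ≅ Z^9, C_1 ≅ Z^27, C_2 ≅ Z^18.

∂_1: C_1 → C_0 maps an edge to its endpoints' difference, ∂[p,q] = q − p. For instance
  ∂[2,8] = [8] − [2].
This gives a 9×27 integer matrix of rank 8; reducing to Smith normal form yields diagonal entries (1,1,1,1,1,1,1,1).

The boundary map ∂_2: C_2 → C_1 acts by ∂[p,q,r] = [q,r] − [p,r] + [p,q]. For instance
  ∂[6,7,8] = [7,8] − [6,8] + [6,7],
  ∂[3,5,6] = [5,6] − [3,6] + [3,5].
As a 27×18 matrix over Z this has rank 17, with invariant factors (1,1,1,1,1,1,1,1,1,1,1,1,1,1,1,1,1).

From H_k ≅ ker(∂_k) / im(∂_{k+1}) we obtain:

  H_0: rank C_0 − rank ∂_1 = 9 − 8 = 1, and the invariant factors of ∂_1 are all 1, so H_0 ≅ Z.
  H_1: rank ker ∂_1 − rank ∂_2 = (27 − 8) − 17 = 2, and the invariant factors of ∂_2 are all 1, so H_1 ≅ Z^2.
  H_2: rank ker ∂_2 − rank ∂_3 = (18 − 17) − 0 = 1, and there is no ∂_3, so H_2 ≅ Z.

As a check, the Euler characteristic is 9 − 27 + 18 = 0, which agrees with 1 − 2 + 1 = 0.
(K is a triangulation of the torus T^2.)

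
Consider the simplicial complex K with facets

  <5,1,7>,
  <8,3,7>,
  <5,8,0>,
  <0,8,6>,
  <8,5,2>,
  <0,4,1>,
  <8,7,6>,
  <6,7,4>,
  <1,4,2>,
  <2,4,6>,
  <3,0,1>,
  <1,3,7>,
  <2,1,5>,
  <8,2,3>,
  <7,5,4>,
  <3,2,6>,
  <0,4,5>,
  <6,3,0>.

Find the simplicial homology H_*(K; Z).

H_0 = Z,  H_1 = Z ⊕ Z/2,  H_2 = 0.

Take the total order 0 < 1 < 2 < 3 < 4 < 5 < 6 < 7 < 8 on the vertex set. Then K (dimension 2) consists of the simplices:

  0-simplices (9): [0], [1], [2], [3], [4], [5], [6], [7], [8]
  1-simplices (27): (27 of them)
  2-simplices (18): [0,1,3], [0,1,4], [0,3,6], [0,4,5], [0,5,8], [0,6,8], [1,2,4], [1,2,5], [1,3,7], [1,5,7], [2,3,6], [2,3,8], [2,4,6], [2,5,8], [3,7,8], [4,5,7], [4,6,7], [6,7,8]

Hence C_0 ≅ Z^9, C_1 ≅ Z^27, C_2 ≅ Z^18.

The boundary map ∂_1: C_1 → C_0 is given by ∂[p,q] = [q] − [p]. For instance
  ∂[1,2] = [2] − [1].
As a 9×27 matrix over Z this has rank 8, with invariant factors (1,1,1,1,1,1,1,1).

∂_2: C_2 → C_1 sends each 2-simplex [p,q,r] to [q,r] − [p,r] + [p,q]. For instance
  ∂[0,5,8] = [5,8] − [0,8] + [0,5],
  ∂[2,3,6] = [3,6] − [2,6] + [2,3].
The 27×18 boundary matrix has rank 18 and Smith normal form diag(1,1,1,1,1,1,1,1,1,1,1,1,1,1,1,1,1,2).

Computing H_k = (kernel of ∂_k) / (image of ∂_{k+1}):

  H_0: rank C_0 − rank ∂_1 = 9 − 8 = 1, and the invariant factors of ∂_1 are all 1, so H_0 = Z.
  H_1: rank ker ∂_1 − rank ∂_2 = (27 − 8) − 18 = 1, and ∂_2 has invariant factor 2 > 1, so H_1 = Z ⊕ Z/2.
  H_2: rank ker ∂_2 − rank ∂_3 = (18 − 18) − 0 = 0, and there is no ∂_3, so H_2 = 0.

As a check, the Euler characteristic is 9 − 27 + 18 = 0, which agrees with 1 − 1 + 0 = 0.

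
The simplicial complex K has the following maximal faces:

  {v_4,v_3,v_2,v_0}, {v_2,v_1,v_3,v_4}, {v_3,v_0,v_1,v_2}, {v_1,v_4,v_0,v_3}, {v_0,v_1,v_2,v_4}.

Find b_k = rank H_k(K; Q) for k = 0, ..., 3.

b_0 = 1, b_1 = 0, b_2 = 0, b_3 = 1.

Order the vertices as v_0 < v_1 < v_2 < v_3 < v_4. Listing each simplex with vertices in this order, K has dimension 3 with simplices:

  0-simplices (5): [v_0], [v_1], [v_2], [v_3], [v_4]
  1-simplices (10): [v_0,v_1], [v_0,v_2], [v_0,v_3], [v_0,v_4], [v_1,v_2], [v_1,v_3], [v_1,v_4], [v_2,v_3], [v_2,v_4], [v_3,v_4]
  2-simplices (10): [v_0,v_1,v_2], [v_0,v_1,v_3], [v_0,v_1,v_4], [v_0,v_2,v_3], [v_0,v_2,v_4], [v_0,v_3,v_4], [v_1,v_2,v_3], [v_1,v_2,v_4], [v_1,v_3,v_4], [v_2,v_3,v_4]
  3-simplices (5): [v_0,v_1,v_2,v_3], [v_0,v_1,v_2,v_4], [v_0,v_1,v_3,v_4], [v_0,v_2,v_3,v_4], [v_1,v_2,v_3,v_4]

Hence C_0 ≅ Z^5, C_1 ≅ Z^10, C_2 ≅ Z^10, C_3 ≅ Z^5.

The boundary map ∂_1: C_1 → C_0 sends each edge [p,q] (with p < q) to q − p. For instance
  ∂[v_0,v_1] = [v_1] − [v_0].
As a 5×10 matrix over Z this has rank 4, with invariant factors (1,1,1,1).

The boundary map ∂_2: C_2 → C_1 acts by ∂[p,q,r] = [q,r] − [p,r] + [p,q]. For instance
  ∂[v_0,v_1,v_4] = [v_1,v_4] − [v_0,v_4] + [v_0,v_1],
  ∂[v_0,v_1,v_2] = [v_1,v_2] − [v_0,v_2] + [v_0,v_1].
The resulting 10×10 matrix has rank 6, and its Smith normal form has invariant factors (1,1,1,1,1,1).

Boundary ∂_3: C_3 → C_2 sends each 3-simplex σ to the alternating sum Σ_i (−1)^i (σ with its i-th vertex removed). For instance
  ∂[v_0,v_1,v_3,v_4] = [v_1,v_3,v_4] − [v_0,v_3,v_4] + [v_0,v_1,v_4] − [v_0,v_1,v_3],
  ∂[v_0,v_2,v_3,v_4] = [v_2,v_3,v_4] − [v_0,v_3,v_4] + [v_0,v_2,v_4] − [v_0,v_2,v_3].
The 10×5 boundary matrix has rank 4 and Smith normal form diag(1,1,1,1).

Now H_k = ker ∂_k / im ∂_{k+1}, so:

  H_0: rank C_0 − rank ∂_1 = 5 − 4 = 1, and the invariant factors of ∂_1 are all 1, so H_0 ≅ Z.
  H_1: rank ker ∂_1 − rank ∂_2 = (10 − 4) − 6 = 0, and the invariant factors of ∂_2 are all 1, so H_1 ≅ 0.
  H_2: rank ker ∂_2 − rank ∂_3 = (10 − 6) − 4 = 0, and the invariant factors of ∂_3 are all 1, so H_2 ≅ 0.
  H_3: rank ker ∂_3 − rank ∂_4 = (5 − 4) − 0 = 1, and there is no ∂_4, so H_3 ≅ Z.

Hence the Betti numbers are b_0 = 1, b_1 = 0, b_2 = 0, b_3 = 1.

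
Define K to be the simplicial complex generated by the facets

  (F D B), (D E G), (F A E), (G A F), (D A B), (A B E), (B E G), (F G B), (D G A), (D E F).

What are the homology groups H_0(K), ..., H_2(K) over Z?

Take the total order A < B < D < E < F < G on the vertex set. Then K (dimension 2) consists of the simplices:

  0-simplices (6): A, B, D, E, F, G
  1-simplices (15): AB, AD, AE, AF, AG, BD, BE, BF, BG, DE, DF, DG, EF, EG, FG
  2-simplices (10): ABD, ABE, ADG, AEF, AFG, BDF, BEG, BFG, DEF, DEG

Hence C_0 ≅ Z^6, C_1 ≅ Z^15, C_2 ≅ Z^10.

The boundary map ∂_1: C_1 → C_0 sends each edge [p,q] (with p < q) to q − p. For instance
  ∂EF = F − E.
The resulting 6×15 matrix has rank 5, and its Smith normal form has invariant factors (1,1,1,1,1).

Boundary ∂_2: C_2 → C_1 acts by ∂[p,q,r] = [q,r] − [p,r] + [p,q]. For instance
  ∂DEF = EF − DF + DE,
  ∂BEG = EG − BG + BE.
This gives a 15×10 integer matrix of rank 10; reducing to Smith normal form yields diagonal entries (1,1,1,1,1,1,1,1,1,2).

Computing H_k = (kernel of ∂_k) / (image of ∂_{k+1}):

  H_0: rank C_0 − rank ∂_1 = 6 − 5 = 1, and the invariant factors of ∂_1 are all 1, so H_0 = Z.
  H_1: rank ker ∂_1 − rank ∂_2 = (15 − 5) − 10 = 0, and ∂_2 has invariant factor 2 > 1, so H_1 = Z/2.
  H_2: rank ker ∂_2 − rank ∂_3 = (10 − 10) − 0 = 0, and there is no ∂_3, so H_2 = 0.

H_0 = Z,  H_1 = Z/2,  H_2 = 0.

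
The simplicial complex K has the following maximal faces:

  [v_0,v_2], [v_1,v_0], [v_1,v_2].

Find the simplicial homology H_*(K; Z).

Take the total order v_0 < v_1 < v_2 on the vertex set. Then K (dimension 1) consists of the simplices:

  0-simplices (3): [v_0], [v_1], [v_2]
  1-simplices (3): [v_0,v_1], [v_0,v_2], [v_1,v_2]

giving chain groups C_0 ≅ Z^3, C_1 ≅ Z^3.

The boundary map ∂_1: C_1 → C_0 is given by ∂[p,q] = [q] − [p].
As a 3×3 matrix over Z this has rank 2, with invariant factors (1,1).

Computing H_k = (kernel of ∂_k) / (image of ∂_{k+1}):

  H_0: rank C_0 − rank ∂_1 = 3 − 2 = 1, and the invariant factors of ∂_1 are all 1, so H_0 = Z.
  H_1: rank ker ∂_1 − rank ∂_2 = (3 − 2) − 0 = 1, and there is no ∂_2, so H_1 = Z.

As a check, the Euler characteristic is 3 − 3 = 0, which agrees with 1 − 1 = 0.

H_0 ≅ Z,  H_1 ≅ Z.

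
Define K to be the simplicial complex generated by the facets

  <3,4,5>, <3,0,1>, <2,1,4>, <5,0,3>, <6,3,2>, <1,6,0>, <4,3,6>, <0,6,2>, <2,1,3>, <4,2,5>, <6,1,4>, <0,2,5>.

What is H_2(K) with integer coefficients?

H_2 = 0.

Take the total order 0 < 1 < 2 < 3 < 4 < 5 < 6 on the vertex set. Then K (dimension 2) consists of the simplices:

  0-simplices (7): [0], [1], [2], [3], [4], [5], [6]
  1-simplices (18): [0,1], [0,2], [0,3], [0,5], [0,6], [1,2], [1,3], [1,4], [1,6], [2,3], [2,4], [2,5], [2,6], [3,4], [3,5], [3,6], [4,5], [4,6]
  2-simplices (12): [0,1,3], [0,1,6], [0,2,5], [0,2,6], [0,3,5], [1,2,3], [1,2,4], [1,4,6], [2,3,6], [2,4,5], [3,4,5], [3,4,6]

giving chain groups C_0 ≅ Z^7, C_1 ≅ Z^18, C_2 ≅ Z^12.

Boundary ∂_1: C_1 → C_0 sends each edge [p,q] (with p < q) to q − p. For instance
  ∂[1,6] = [6] − [1].
As a 7×18 matrix over Z this has rank 6, with invariant factors (1,1,1,1,1,1).

Boundary ∂_2: C_2 → C_1 sends each 2-simplex [p,q,r] to [q,r] − [p,r] + [p,q]. For instance
  ∂[0,2,6] = [2,6] − [0,6] + [0,2],
  ∂[2,3,6] = [3,6] − [2,6] + [2,3].
This gives a 18×12 integer matrix of rank 12; reducing to Smith normal form yields diagonal entries (1,1,1,1,1,1,1,1,1,1,1,2).

Reading off H_k = ker ∂_k / im ∂_{k+1}:

  H_2: rank ker ∂_2 − rank ∂_3 = (12 − 12) − 0 = 0, and there is no ∂_3, so H_2 = 0.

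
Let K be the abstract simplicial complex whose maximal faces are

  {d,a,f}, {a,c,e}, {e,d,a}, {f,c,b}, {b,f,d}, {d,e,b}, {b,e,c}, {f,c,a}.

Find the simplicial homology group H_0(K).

Fix the vertex order a < b < c < d < e < f and write every simplex with vertices in increasing order. Then dim K = 2 and the simplices of K are:

  0-simplices (6): a, b, c, d, e, f
  1-simplices (12): ac, ad, ae, af, bc, bd, be, bf, ce, cf, de, df
  2-simplices (8): ace, acf, ade, adf, bce, bcf, bde, bdf

Hence C_0 ≅ Z^6, C_1 ≅ Z^12, C_2 ≅ Z^8.

Boundary ∂_1: C_1 → C_0 is given by ∂[p,q] = [q] − [p]. For instance
  ∂bc = c − b.
The 6×12 boundary matrix has rank 5 and Smith normal form diag(1,1,1,1,1).

∂_2: C_2 → C_1 sends each 2-simplex [p,q,r] to [q,r] − [p,r] + [p,q]. For instance
  ∂acf = cf − af + ac,
  ∂ace = ce − ae + ac.
As a 12×8 matrix over Z this has rank 7, with invariant factors (1,1,1,1,1,1,1).

From H_k ≅ ker(∂_k) / im(∂_{k+1}) we obtain:

  H_0: rank C_0 − rank ∂_1 = 6 − 5 = 1, and the invariant factors of ∂_1 are all 1, so H_0 ≅ Z.

H_0 = Z.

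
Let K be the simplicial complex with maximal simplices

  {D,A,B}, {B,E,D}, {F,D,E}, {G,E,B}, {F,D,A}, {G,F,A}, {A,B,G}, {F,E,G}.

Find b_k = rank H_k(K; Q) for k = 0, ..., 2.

We work with the vertex ordering A < B < D < E < F < G. The simplices of K, each written with vertices in increasing order, are:

  0-simplices (6): A, B, D, E, F, G
  1-simplices (12): AB, AD, AF, AG, BD, BE, BG, DE, DF, EF, EG, FG
  2-simplices (8): ABD, ABG, ADF, AFG, BDE, BEG, DEF, EFG

giving chain groups C_0 ≅ Z^6, C_1 ≅ Z^12, C_2 ≅ Z^8.

Boundary ∂_1: C_1 → C_0 maps an edge to its endpoints' difference, ∂[p,q] = q − p. For instance
  ∂EG = G − E.
As a 6×12 matrix over Z this has rank 5, with invariant factors (1,1,1,1,1).

The boundary map ∂_2: C_2 → C_1 maps a triangle to the signed sum of its edges. For instance
  ∂BEG = EG − BG + BE,
  ∂AFG = FG − AG + AF.
The resulting 12×8 matrix has rank 7, and its Smith normal form has invariant factors (1,1,1,1,1,1,1).

Computing H_k = (kernel of ∂_k) / (image of ∂_{k+1}):

  H_0: rank C_0 − rank ∂_1 = 6 − 5 = 1, and the invariant factors of ∂_1 are all 1, so H_0 = Z.
  H_1: rank ker ∂_1 − rank ∂_2 = (12 − 5) − 7 = 0, and the invariant factors of ∂_2 are all 1, so H_1 = 0.
  H_2: rank ker ∂_2 − rank ∂_3 = (8 − 7) − 0 = 1, and there is no ∂_3, so H_2 = Z.

As a check, the Euler characteristic is 6 − 12 + 8 = 2, which agrees with 1 − 0 + 1 = 2.
(K is a triangulation of the 2-sphere S^2.)

Hence the Betti numbers are b_0 = 1, b_1 = 0, b_2 = 1.

b_0 = 1, b_1 = 0, b_2 = 1.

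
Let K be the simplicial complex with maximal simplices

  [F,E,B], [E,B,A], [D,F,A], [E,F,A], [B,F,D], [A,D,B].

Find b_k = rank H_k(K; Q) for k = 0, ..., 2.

Take the total order A < B < D < E < F on the vertex set. Then K (dimension 2) consists of the simplices:

  0-simplices (5): A, B, D, E, F
  1-simplices (9): AB, AD, AE, AF, BD, BE, BF, DF, EF
  2-simplices (6): ABD, ABE, ADF, AEF, BDF, BEF

so the chain groups are C_0 ≅ Z^5, C_1 ≅ Z^9, C_2 ≅ Z^6.

∂_1: C_1 → C_0 is given by ∂[p,q] = [q] − [p]. For instance
  ∂BE = E − B.
The resulting 5×9 matrix has rank 4, and its Smith normal form has invariant factors (1,1,1,1).

The boundary map ∂_2: C_2 → C_1 sends each 2-simplex [p,q,r] to [q,r] − [p,r] + [p,q]. For instance
  ∂ADF = DF − AF + AD,
  ∂BEF = EF − BF + BE.
As a 9×6 matrix over Z this has rank 5, with invariant factors (1,1,1,1,1).

Now H_k = ker ∂_k / im ∂_{k+1}, so:

  H_0: rank C_0 − rank ∂_1 = 5 − 4 = 1, and the invariant factors of ∂_1 are all 1, so H_0 ≅ Z.
  H_1: rank ker ∂_1 − rank ∂_2 = (9 − 4) − 5 = 0, and the invariant factors of ∂_2 are all 1, so H_1 ≅ 0.
  H_2: rank ker ∂_2 − rank ∂_3 = (6 − 5) − 0 = 1, and there is no ∂_3, so H_2 ≅ Z.

As a check, the Euler characteristic is 5 − 9 + 6 = 2, which agrees with 1 − 0 + 1 = 2.
(K is a triangulation of the 2-sphere S^2.)

Hence the Betti numbers are b_0 = 1, b_1 = 0, b_2 = 1.

b_0 = 1, b_1 = 0, b_2 = 1.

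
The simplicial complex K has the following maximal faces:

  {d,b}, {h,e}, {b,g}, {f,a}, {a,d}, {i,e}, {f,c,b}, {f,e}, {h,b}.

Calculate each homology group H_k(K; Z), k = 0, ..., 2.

Order the vertices as a < b < c < d < e < f < g < h < i. Listing each simplex with vertices in this order, K has dimension 2 with simplices:

  0-simplices (9): a, b, c, d, e, f, g, h, i
  1-simplices (11): ad, af, bc, bd, bf, bg, bh, cf, ef, eh, ei
  2-simplices (1): bcf

giving chain groups C_0 ≅ Z^9, C_1 ≅ Z^11, C_2 ≅ Z^1.

Boundary ∂_1: C_1 → C_0 sends each edge [p,q] (with p < q) to q − p. For instance
  ∂ef = f − e.
As a 9×11 matrix over Z this has rank 8, with invariant factors (1,1,1,1,1,1,1,1).

∂_2: C_2 → C_1 acts by ∂[p,q,r] = [q,r] − [p,r] + [p,q]. For instance
  ∂bcf = cf − bf + bc.
The resulting 11×1 matrix has rank 1, and its Smith normal form has invariant factors (1).

From H_k ≅ ker(∂_k) / im(∂_{k+1}) we obtain:

  H_0: rank C_0 − rank ∂_1 = 9 − 8 = 1, and the invariant factors of ∂_1 are all 1, so H_0 ≅ Z.
  H_1: rank ker ∂_1 − rank ∂_2 = (11 − 8) − 1 = 2, and the invariant factors of ∂_2 are all 1, so H_1 ≅ Z^2.
  H_2: rank ker ∂_2 − rank ∂_3 = (1 − 1) − 0 = 0, and there is no ∂_3, so H_2 ≅ 0.

H_0 = Z,  H_1 = Z^2,  H_2 = 0.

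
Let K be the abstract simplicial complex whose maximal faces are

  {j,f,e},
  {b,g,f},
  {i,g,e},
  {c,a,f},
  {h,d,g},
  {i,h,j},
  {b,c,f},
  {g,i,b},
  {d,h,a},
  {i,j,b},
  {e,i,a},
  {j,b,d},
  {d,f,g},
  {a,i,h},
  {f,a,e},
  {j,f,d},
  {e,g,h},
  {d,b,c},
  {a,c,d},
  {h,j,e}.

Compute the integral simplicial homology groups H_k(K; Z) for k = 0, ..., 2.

Take the total order a < b < c < d < e < f < g < h < i < j on the vertex set. Then K (dimension 2) consists of the simplices:

  0-simplices (10): a, b, c, d, e, f, g, h, i, j
  1-simplices (30): ac, ad, ae, af, ah, ai, bc, bd, bf, bg, bi, bj, cd, cf, df, dg, dh, dj, ef, eg, eh, ei, ej, fg, fj, gh, gi, hi, hj, ij
  2-simplices (20): acd, acf, adh, aef, aei, ahi, bcd, bcf, bdj, bfg, bgi, bij, dfg, dfj, dgh, efj, egh, egi, ehj, hij

Hence C_0 ≅ Z^10, C_1 ≅ Z^30, C_2 ≅ Z^20.

∂_1: C_1 → C_0 sends each edge [p,q] (with p < q) to q − p. For instance
  ∂hj = j − h.
The resulting 10×30 matrix has rank 9, and its Smith normal form has invariant factors (1,1,1,1,1,1,1,1,1).

∂_2: C_2 → C_1 acts by ∂[p,q,r] = [q,r] − [p,r] + [p,q]. For instance
  ∂ahi = hi − ai + ah,
  ∂adh = dh − ah + ad.
The resulting 30×20 matrix has rank 20, and its Smith normal form has invariant factors (1,1,1,1,1,1,1,1,1,1,1,1,1,1,1,1,1,1,1,2).

From H_k ≅ ker(∂_k) / im(∂_{k+1}) we obtain:

  H_0: rank C_0 − rank ∂_1 = 10 − 9 = 1, and the invariant factors of ∂_1 are all 1, so H_0 ≅ Z.
  H_1: rank ker ∂_1 − rank ∂_2 = (30 − 9) − 20 = 1, and ∂_2 has invariant factor 2 > 1, so H_1 ≅ Z ⊕ Z/2.
  H_2: rank ker ∂_2 − rank ∂_3 = (20 − 20) − 0 = 0, and there is no ∂_3, so H_2 ≅ 0.

As a check, the Euler characteristic is 10 − 30 + 20 = 0, which agrees with 1 − 1 + 0 = 0.

H_0 ≅ Z,  H_1 ≅ Z ⊕ Z/2,  H_2 = 0.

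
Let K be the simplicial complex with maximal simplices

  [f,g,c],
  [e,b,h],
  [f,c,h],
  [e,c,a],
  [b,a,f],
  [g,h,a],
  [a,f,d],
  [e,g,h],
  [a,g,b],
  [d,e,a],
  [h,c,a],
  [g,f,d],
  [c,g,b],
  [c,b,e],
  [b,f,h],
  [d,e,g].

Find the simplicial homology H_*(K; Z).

H_0 ≅ Z,  H_1 ≅ Z^2,  H_2 ≅ Z.

K has 8 vertices, 24 edges, 16 triangles.
rank ∂_0 = 0, rank ∂_1 = 7 ⇒ b_0 = 8 − 0 − 7 = 1; all invariant factors of ∂_1 are 1 so no torsion. So H_0 = Z.
rank ∂_1 = 7, rank ∂_2 = 15 ⇒ b_1 = 24 − 7 − 15 = 2; all invariant factors of ∂_2 are 1 so no torsion. So H_1 = Z^2.
rank ∂_2 = 15, rank ∂_3 = 0 ⇒ b_2 = 16 − 15 − 0 = 1. So H_2 = Z.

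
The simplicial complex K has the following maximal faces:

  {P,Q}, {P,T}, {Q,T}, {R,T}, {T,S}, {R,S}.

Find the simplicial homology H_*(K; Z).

Take the total order P < Q < R < S < T on the vertex set. Then K (dimension 1) consists of the simplices:

  0-simplices (5): P, Q, R, S, T
  1-simplices (6): PQ, PT, QT, RS, RT, ST

so the chain groups are C_0 ≅ Z^5, C_1 ≅ Z^6.

∂_1: C_1 → C_0 is given by ∂[p,q] = [q] − [p]. For instance
  ∂PQ = Q − P.
The 5×6 boundary matrix has rank 4 and Smith normal form diag(1,1,1,1).

Now H_k = ker ∂_k / im ∂_{k+1}, so:

  H_0: rank C_0 − rank ∂_1 = 5 − 4 = 1, and the invariant factors of ∂_1 are all 1, so H_0 ≅ Z.
  H_1: rank ker ∂_1 − rank ∂_2 = (6 − 4) − 0 = 2, and there is no ∂_2, so H_1 ≅ Z^2.

H_0 = Z,  H_1 = Z^2.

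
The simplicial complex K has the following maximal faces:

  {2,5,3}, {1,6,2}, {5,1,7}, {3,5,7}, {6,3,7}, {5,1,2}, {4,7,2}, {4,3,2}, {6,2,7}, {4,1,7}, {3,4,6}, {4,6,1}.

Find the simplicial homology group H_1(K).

Order the vertices as 1 < 2 < 3 < 4 < 5 < 6 < 7. Listing each simplex with vertices in this order, K has dimension 2 with simplices:

  0-simplices (7): [1], [2], [3], [4], [5], [6], [7]
  1-simplices (18): [1,2], [1,4], [1,5], [1,6], [1,7], [2,3], [2,4], [2,5], [2,6], [2,7], [3,4], [3,5], [3,6], [3,7], [4,6], [4,7], [5,7], [6,7]
  2-simplices (12): [1,2,5], [1,2,6], [1,4,6], [1,4,7], [1,5,7], [2,3,4], [2,3,5], [2,4,7], [2,6,7], [3,4,6], [3,5,7], [3,6,7]

giving chain groups C_0 ≅ Z^7, C_1 ≅ Z^18, C_2 ≅ Z^12.

The boundary map ∂_1: C_1 → C_0 sends each edge [p,q] (with p < q) to q − p. For instance
  ∂[1,4] = [4] − [1].
The resulting 7×18 matrix has rank 6, and its Smith normal form has invariant factors (1,1,1,1,1,1).

The boundary map ∂_2: C_2 → C_1 sends each 2-simplex [p,q,r] to [q,r] − [p,r] + [p,q]. For instance
  ∂[2,6,7] = [6,7] − [2,7] + [2,6],
  ∂[3,6,7] = [6,7] − [3,7] + [3,6].
The resulting 18×12 matrix has rank 12, and its Smith normal form has invariant factors (1,1,1,1,1,1,1,1,1,1,1,2).

Now H_k = ker ∂_k / im ∂_{k+1}, so:

  H_1: rank ker ∂_1 − rank ∂_2 = (18 − 6) − 12 = 0, and ∂_2 has invariant factor 2 > 1, so H_1 ≅ Z/2.

(K is a triangulation of the real projective plane RP^2.)

H_1 = Z/2.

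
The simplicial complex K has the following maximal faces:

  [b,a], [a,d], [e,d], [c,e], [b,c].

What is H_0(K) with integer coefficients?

We work with the vertex ordering a < b < c < d < e. The simplices of K, each written with vertices in increasing order, are:

  0-simplices (5): a, b, c, d, e
  1-simplices (5): ab, ad, bc, ce, de

so the chain groups are C_0 ≅ Z^5, C_1 ≅ Z^5.

∂_1: C_1 → C_0 sends each edge [p,q] (with p < q) to q − p. For instance
  ∂de = e − d.
This gives a 5×5 integer matrix of rank 4; reducing to Smith normal form yields diagonal entries (1,1,1,1).

From H_k ≅ ker(∂_k) / im(∂_{k+1}) we obtain:

  H_0: rank C_0 − rank ∂_1 = 5 − 4 = 1, and the invariant factors of ∂_1 are all 1, so H_0 = Z.

H_0 ≅ Z.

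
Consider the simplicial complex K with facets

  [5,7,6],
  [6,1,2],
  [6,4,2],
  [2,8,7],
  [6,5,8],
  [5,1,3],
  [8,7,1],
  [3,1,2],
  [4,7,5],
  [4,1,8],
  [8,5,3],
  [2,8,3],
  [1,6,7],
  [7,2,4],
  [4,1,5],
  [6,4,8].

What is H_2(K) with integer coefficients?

H_2 ≅ Z.

K has 8 vertices, 24 edges, 16 triangles.
rank ∂_2 = 15, rank ∂_3 = 0 ⇒ b_2 = 16 − 15 − 0 = 1. So H_2 ≅ Z.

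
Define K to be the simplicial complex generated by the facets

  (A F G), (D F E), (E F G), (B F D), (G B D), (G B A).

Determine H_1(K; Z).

H_1 ≅ Z.

Take the total order A < B < D < E < F < G on the vertex set. Then K (dimension 2) consists of the simplices:

  0-simplices (6): A, B, D, E, F, G
  1-simplices (12): AB, AF, AG, BD, BF, BG, DE, DF, DG, EF, EG, FG
  2-simplices (6): ABG, AFG, BDF, BDG, DEF, EFG

giving chain groups C_0 ≅ Z^6, C_1 ≅ Z^12, C_2 ≅ Z^6.

The boundary map ∂_1: C_1 → C_0 sends each edge [p,q] (with p < q) to q − p. For instance
  ∂EG = G − E.
This gives a 6×12 integer matrix of rank 5; reducing to Smith normal form yields diagonal entries (1,1,1,1,1).

Boundary ∂_2: C_2 → C_1 sends each 2-simplex [p,q,r] to [q,r] − [p,r] + [p,q]. For instance
  ∂EFG = FG − EG + EF,
  ∂DEF = EF − DF + DE.
The resulting 12×6 matrix has rank 6, and its Smith normal form has invariant factors (1,1,1,1,1,1).

Reading off H_k = ker ∂_k / im ∂_{k+1}:

  H_1: rank ker ∂_1 − rank ∂_2 = (12 − 5) − 6 = 1, and the invariant factors of ∂_2 are all 1, so H_1 ≅ Z.

(K is a triangulation of the cylinder S^1 x I.)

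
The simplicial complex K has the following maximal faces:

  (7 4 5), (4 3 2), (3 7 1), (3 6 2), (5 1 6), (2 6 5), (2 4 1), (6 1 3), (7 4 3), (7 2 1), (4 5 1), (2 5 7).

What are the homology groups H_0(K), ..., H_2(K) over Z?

H_0 ≅ Z,  H_1 ≅ Z_2,  H_2 = 0.

We work with the vertex ordering 1 < 2 < 3 < 4 < 5 < 6 < 7. The simplices of K, each written with vertices in increasing order, are:

  0-simplices (7): [1], [2], [3], [4], [5], [6], [7]
  1-simplices (18): [1,2], [1,3], [1,4], [1,5], [1,6], [1,7], [2,3], [2,4], [2,5], [2,6], [2,7], [3,4], [3,6], [3,7], [4,5], [4,7], [5,6], [5,7]
  2-simplices (12): [1,2,4], [1,2,7], [1,3,6], [1,3,7], [1,4,5], [1,5,6], [2,3,4], [2,3,6], [2,5,6], [2,5,7], [3,4,7], [4,5,7]

Hence C_0 ≅ Z^7, C_1 ≅ Z^18, C_2 ≅ Z^12.

The boundary map ∂_1: C_1 → C_0 sends each edge [p,q] (with p < q) to q − p. For instance
  ∂[3,7] = [7] − [3].
The resulting 7×18 matrix has rank 6, and its Smith normal form has invariant factors (1,1,1,1,1,1).

The boundary map ∂_2: C_2 → C_1 acts by ∂[p,q,r] = [q,r] − [p,r] + [p,q]. For instance
  ∂[1,3,7] = [3,7] − [1,7] + [1,3],
  ∂[1,5,6] = [5,6] − [1,6] + [1,5].
The resulting 18×12 matrix has rank 12, and its Smith normal form has invariant factors (1,1,1,1,1,1,1,1,1,1,1,2).

Computing H_k = (kernel of ∂_k) / (image of ∂_{k+1}):

  H_0: rank C_0 − rank ∂_1 = 7 − 6 = 1, and the invariant factors of ∂_1 are all 1, so H_0 = Z.
  H_1: rank ker ∂_1 − rank ∂_2 = (18 − 6) − 12 = 0, and ∂_2 has invariant factor 2 > 1, so H_1 = Z_2.
  H_2: rank ker ∂_2 − rank ∂_3 = (12 − 12) − 0 = 0, and there is no ∂_3, so H_2 = 0.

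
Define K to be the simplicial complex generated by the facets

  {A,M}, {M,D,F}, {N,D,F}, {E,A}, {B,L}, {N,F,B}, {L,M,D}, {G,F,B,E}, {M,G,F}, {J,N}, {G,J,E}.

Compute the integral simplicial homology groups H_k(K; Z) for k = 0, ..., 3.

H_0 = Z,  H_1 = Z^3,  H_2 = 0,  H_3 = 0.

Order the vertices as A < B < D < E < F < G < J < L < M < N. Listing each simplex with vertices in this order, K has dimension 3 with simplices:

  0-simplices (10): A, B, D, E, F, G, J, L, M, N
  1-simplices (21): AE, AM, BE, BF, BG, BL, BN, DF, DL, DM, DN, EF, EG, EJ, FG, FM, FN, GJ, GM, JN, LM
  2-simplices (10): BEF, BEG, BFG, BFN, DFM, DFN, DLM, EFG, EGJ, FGM
  3-simplices (1): BEFG

so the chain groups are C_0 ≅ Z^10, C_1 ≅ Z^21, C_2 ≅ Z^10, C_3 ≅ Z^1.

The boundary map ∂_1: C_1 → C_0 is given by ∂[p,q] = [q] − [p]. For instance
  ∂FM = M − F.
The resulting 10×21 matrix has rank 9, and its Smith normal form has invariant factors (1,1,1,1,1,1,1,1,1).

Boundary ∂_2: C_2 → C_1 acts by ∂[p,q,r] = [q,r] − [p,r] + [p,q]. For instance
  ∂EFG = FG − EG + EF,
  ∂DFM = FM − DM + DF.
The resulting 21×10 matrix has rank 9, and its Smith normal form has invariant factors (1,1,1,1,1,1,1,1,1).

Boundary ∂_3: C_3 → C_2 sends each 3-simplex σ to the alternating sum Σ_i (−1)^i (σ with its i-th vertex removed). For instance
  ∂BEFG = EFG − BFG + BEG − BEF.
As a 10×1 matrix over Z this has rank 1, with invariant factors (1).

Reading off H_k = ker ∂_k / im ∂_{k+1}:

  H_0: rank C_0 − rank ∂_1 = 10 − 9 = 1, and the invariant factors of ∂_1 are all 1, so H_0 ≅ Z.
  H_1: rank ker ∂_1 − rank ∂_2 = (21 − 9) − 9 = 3, and the invariant factors of ∂_2 are all 1, so H_1 ≅ Z^3.
  H_2: rank ker ∂_2 − rank ∂_3 = (10 − 9) − 1 = 0, and the invariant factors of ∂_3 are all 1, so H_2 ≅ 0.
  H_3: rank ker ∂_3 − rank ∂_4 = (1 − 1) − 0 = 0, and there is no ∂_4, so H_3 ≅ 0.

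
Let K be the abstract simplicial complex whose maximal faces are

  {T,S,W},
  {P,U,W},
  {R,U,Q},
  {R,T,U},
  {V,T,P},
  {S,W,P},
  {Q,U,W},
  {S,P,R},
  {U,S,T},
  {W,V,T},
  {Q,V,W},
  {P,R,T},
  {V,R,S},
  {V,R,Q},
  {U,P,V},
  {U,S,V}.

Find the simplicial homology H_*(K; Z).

Fix the vertex order P < Q < R < S < T < U < V < W and write every simplex with vertices in increasing order. Then dim K = 2 and the simplices of K are:

  0-simplices (8): P, Q, R, S, T, U, V, W
  1-simplices (24): PR, PS, PT, PU, PV, PW, QR, QU, QV, QW, RS, RT, RU, RV, ST, SU, SV, SW, TU, TV, TW, UV, UW, VW
  2-simplices (16): PRS, PRT, PSW, PTV, PUV, PUW, QRU, QRV, QUW, QVW, RSV, RTU, STU, STW, SUV, TVW

Hence C_0 ≅ Z^8, C_1 ≅ Z^24, C_2 ≅ Z^16.

∂_1: C_1 → C_0 maps an edge to its endpoints' difference, ∂[p,q] = q − p.
This gives a 8×24 integer matrix of rank 7; reducing to Smith normal form yields diagonal entries (1,1,1,1,1,1,1).

∂_2: C_2 → C_1 acts by ∂[p,q,r] = [q,r] − [p,r] + [p,q]. For instance
  ∂TVW = VW − TW + TV,
  ∂PSW = SW − PW + PS.
As a 24×16 matrix over Z this has rank 15, with invariant factors (1,1,1,1,1,1,1,1,1,1,1,1,1,1,1).

Computing H_k = (kernel of ∂_k) / (image of ∂_{k+1}):

  H_0: rank C_0 − rank ∂_1 = 8 − 7 = 1, and the invariant factors of ∂_1 are all 1, so H_0 ≅ Z.
  H_1: rank ker ∂_1 − rank ∂_2 = (24 − 7) − 15 = 2, and the invariant factors of ∂_2 are all 1, so H_1 ≅ Z^2.
  H_2: rank ker ∂_2 − rank ∂_3 = (16 − 15) − 0 = 1, and there is no ∂_3, so H_2 ≅ Z.

(K is a triangulation of the torus T^2.)

H_0 = Z,  H_1 = Z^2,  H_2 = Z.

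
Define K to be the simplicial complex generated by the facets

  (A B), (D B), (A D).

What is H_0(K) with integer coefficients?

We work with the vertex ordering A < B < D. The simplices of K, each written with vertices in increasing order, are:

  0-simplices (3): A, B, D
  1-simplices (3): AB, AD, BD

Hence C_0 ≅ Z^3, C_1 ≅ Z^3.

∂_1: C_1 → C_0 maps an edge to its endpoints' difference, ∂[p,q] = q − p. For instance
  ∂BD = D − B.
This gives a 3×3 integer matrix of rank 2; reducing to Smith normal form yields diagonal entries (1,1).

Computing H_k = (kernel of ∂_k) / (image of ∂_{k+1}):

  H_0: rank C_0 − rank ∂_1 = 3 − 2 = 1, and the invariant factors of ∂_1 are all 1, so H_0 = Z.

(K is a triangulation of the circle S^1.)

H_0 ≅ Z.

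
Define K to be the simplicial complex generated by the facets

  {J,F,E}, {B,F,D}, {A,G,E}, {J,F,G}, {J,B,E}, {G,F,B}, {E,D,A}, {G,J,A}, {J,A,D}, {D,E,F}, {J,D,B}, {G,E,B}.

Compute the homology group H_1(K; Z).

H_1 = Z/2.

K has 7 vertices, 18 edges, 12 triangles.
rank ∂_1 = 6, rank ∂_2 = 12 ⇒ b_1 = 18 − 6 − 12 = 0; ∂_2 has invariant factor(s) [2] giving torsion. So H_1 ≅ Z/2.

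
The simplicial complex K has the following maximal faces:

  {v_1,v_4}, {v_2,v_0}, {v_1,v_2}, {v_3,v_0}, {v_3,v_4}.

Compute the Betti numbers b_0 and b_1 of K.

b_0 = 1, b_1 = 1.

Order the vertices as v_0 < v_1 < v_2 < v_3 < v_4. Listing each simplex with vertices in this order, K has dimension 1 with simplices:

  0-simplices (5): [v_0], [v_1], [v_2], [v_3], [v_4]
  1-simplices (5): [v_0,v_2], [v_0,v_3], [v_1,v_2], [v_1,v_4], [v_3,v_4]

Hence C_0 ≅ Z^5, C_1 ≅ Z^5.

∂_1: C_1 → C_0 maps an edge to its endpoints' difference, ∂[p,q] = q − p. For instance
  ∂[v_1,v_4] = [v_4] − [v_1].
The 5×5 boundary matrix has rank 4 and Smith normal form diag(1,1,1,1).

From H_k ≅ ker(∂_k) / im(∂_{k+1}) we obtain:

  H_0: rank C_0 − rank ∂_1 = 5 − 4 = 1, and the invariant factors of ∂_1 are all 1, so H_0 ≅ Z.
  H_1: rank ker ∂_1 − rank ∂_2 = (5 − 4) − 0 = 1, and there is no ∂_2, so H_1 ≅ Z.

Hence the Betti numbers are b_0 = 1, b_1 = 1.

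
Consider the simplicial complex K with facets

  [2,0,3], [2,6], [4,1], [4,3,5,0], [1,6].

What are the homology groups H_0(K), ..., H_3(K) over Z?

Order the vertices as 0 < 1 < 2 < 3 < 4 < 5 < 6. Listing each simplex with vertices in this order, K has dimension 3 with simplices:

  0-simplices (7): [0], [1], [2], [3], [4], [5], [6]
  1-simplices (11): [0,2], [0,3], [0,4], [0,5], [1,4], [1,6], [2,3], [2,6], [3,4], [3,5], [4,5]
  2-simplices (5): [0,2,3], [0,3,4], [0,3,5], [0,4,5], [3,4,5]
  3-simplices (1): [0,3,4,5]

giving chain groups C_0 ≅ Z^7, C_1 ≅ Z^11, C_2 ≅ Z^5, C_3 ≅ Z^1.

The boundary map ∂_1: C_1 → C_0 sends each edge [p,q] (with p < q) to q − p. For instance
  ∂[0,5] = [5] − [0].
This gives a 7×11 integer matrix of rank 6; reducing to Smith normal form yields diagonal entries (1,1,1,1,1,1).

∂_2: C_2 → C_1 sends each 2-simplex [p,q,r] to [q,r] − [p,r] + [p,q]. For instance
  ∂[3,4,5] = [4,5] − [3,5] + [3,4],
  ∂[0,4,5] = [4,5] − [0,5] + [0,4].
The 11×5 boundary matrix has rank 4 and Smith normal form diag(1,1,1,1).

∂_3: C_3 → C_2 sends each 3-simplex σ to the alternating sum Σ_i (−1)^i (σ with its i-th vertex removed). For instance
  ∂[0,3,4,5] = [3,4,5] − [0,4,5] + [0,3,5] − [0,3,4].
This gives a 5×1 integer matrix of rank 1; reducing to Smith normal form yields diagonal entries (1).

Now H_k = ker ∂_k / im ∂_{k+1}, so:

  H_0: rank C_0 − rank ∂_1 = 7 − 6 = 1, and the invariant factors of ∂_1 are all 1, so H_0 ≅ Z.
  H_1: rank ker ∂_1 − rank ∂_2 = (11 − 6) − 4 = 1, and the invariant factors of ∂_2 are all 1, so H_1 ≅ Z.
  H_2: rank ker ∂_2 − rank ∂_3 = (5 − 4) − 1 = 0, and the invariant factors of ∂_3 are all 1, so H_2 ≅ 0.
  H_3: rank ker ∂_3 − rank ∂_4 = (1 − 1) − 0 = 0, and there is no ∂_4, so H_3 ≅ 0.

H_0 = Z,  H_1 = Z,  H_2 = 0,  H_3 = 0.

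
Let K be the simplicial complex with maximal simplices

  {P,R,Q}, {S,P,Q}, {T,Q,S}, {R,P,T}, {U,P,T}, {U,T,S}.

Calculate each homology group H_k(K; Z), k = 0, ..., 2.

H_0 = Z,  H_1 = Z,  H_2 = 0.

Fix the vertex order P < Q < R < S < T < U and write every simplex with vertices in increasing order. Then dim K = 2 and the simplices of K are:

  0-simplices (6): P, Q, R, S, T, U
  1-simplices (12): PQ, PR, PS, PT, PU, QR, QS, QT, RT, ST, SU, TU
  2-simplices (6): PQR, PQS, PRT, PTU, QST, STU

Hence C_0 ≅ Z^6, C_1 ≅ Z^12, C_2 ≅ Z^6.

∂_1: C_1 → C_0 is given by ∂[p,q] = [q] − [p]. For instance
  ∂RT = T − R.
This gives a 6×12 integer matrix of rank 5; reducing to Smith normal form yields diagonal entries (1,1,1,1,1).

The boundary map ∂_2: C_2 → C_1 acts by ∂[p,q,r] = [q,r] − [p,r] + [p,q]. For instance
  ∂PRT = RT − PT + PR,
  ∂STU = TU − SU + ST.
As a 12×6 matrix over Z this has rank 6, with invariant factors (1,1,1,1,1,1).

Reading off H_k = ker ∂_k / im ∂_{k+1}:

  H_0: rank C_0 − rank ∂_1 = 6 − 5 = 1, and the invariant factors of ∂_1 are all 1, so H_0 = Z.
  H_1: rank ker ∂_1 − rank ∂_2 = (12 − 5) − 6 = 1, and the invariant factors of ∂_2 are all 1, so H_1 = Z.
  H_2: rank ker ∂_2 − rank ∂_3 = (6 − 6) − 0 = 0, and there is no ∂_3, so H_2 = 0.

(K is a triangulation of the cylinder S^1 x I.)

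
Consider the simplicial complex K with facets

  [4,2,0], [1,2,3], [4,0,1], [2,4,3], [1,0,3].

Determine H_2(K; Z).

Order the vertices as 0 < 1 < 2 < 3 < 4. Listing each simplex with vertices in this order, K has dimension 2 with simplices:

  0-simplices (5): [0], [1], [2], [3], [4]
  1-simplices (10): [0,1], [0,2], [0,3], [0,4], [1,2], [1,3], [1,4], [2,3], [2,4], [3,4]
  2-simplices (5): [0,1,3], [0,1,4], [0,2,4], [1,2,3], [2,3,4]

so the chain groups are C_0 ≅ Z^5, C_1 ≅ Z^10, C_2 ≅ Z^5.

The boundary map ∂_1: C_1 → C_0 maps an edge to its endpoints' difference, ∂[p,q] = q − p.
The resulting 5×10 matrix has rank 4, and its Smith normal form has invariant factors (1,1,1,1).

Boundary ∂_2: C_2 → C_1 maps a triangle to the signed sum of its edges. For instance
  ∂[0,2,4] = [2,4] − [0,4] + [0,2],
  ∂[1,2,3] = [2,3] − [1,3] + [1,2].
The 10×5 boundary matrix has rank 5 and Smith normal form diag(1,1,1,1,1).

From H_k ≅ ker(∂_k) / im(∂_{k+1}) we obtain:

  H_2: rank ker ∂_2 − rank ∂_3 = (5 − 5) − 0 = 0, and there is no ∂_3, so H_2 = 0.

H_2 ≅ 0.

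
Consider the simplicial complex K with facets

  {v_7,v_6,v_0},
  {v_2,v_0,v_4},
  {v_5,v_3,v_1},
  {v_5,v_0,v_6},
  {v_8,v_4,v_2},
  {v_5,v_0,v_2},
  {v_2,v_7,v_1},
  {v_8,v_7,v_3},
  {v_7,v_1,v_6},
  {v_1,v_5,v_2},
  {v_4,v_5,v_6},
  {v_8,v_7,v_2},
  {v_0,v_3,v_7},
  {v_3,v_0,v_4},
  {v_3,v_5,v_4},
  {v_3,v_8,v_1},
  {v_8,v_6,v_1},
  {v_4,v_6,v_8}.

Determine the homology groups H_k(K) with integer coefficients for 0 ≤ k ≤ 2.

H_0 ≅ Z,  H_1 ≅ Z × Z/2,  H_2 = 0.

We work with the vertex ordering v_0 < v_1 < v_2 < v_3 < v_4 < v_5 < v_6 < v_7 < v_8. The simplices of K, each written with vertices in increasing order, are:

  0-simplices (9): [v_0], [v_1], [v_2], [v_3], [v_4], [v_5], [v_6], [v_7], [v_8]
  1-simplices (27): (27 of them)
  2-simplices (18): (18 of them)

giving chain groups C_0 ≅ Z^9, C_1 ≅ Z^27, C_2 ≅ Z^18.

Boundary ∂_1: C_1 → C_0 sends each edge [p,q] (with p < q) to q − p.
The resulting 9×27 matrix has rank 8, and its Smith normal form has invariant factors (1,1,1,1,1,1,1,1).

Boundary ∂_2: C_2 → C_1 maps a triangle to the signed sum of its edges. For instance
  ∂[v_1,v_2,v_5] = [v_2,v_5] − [v_1,v_5] + [v_1,v_2],
  ∂[v_0,v_3,v_7] = [v_3,v_7] − [v_0,v_7] + [v_0,v_3].
The resulting 27×18 matrix has rank 18, and its Smith normal form has invariant factors (1,1,1,1,1,1,1,1,1,1,1,1,1,1,1,1,1,2).

Computing H_k = (kernel of ∂_k) / (image of ∂_{k+1}):

  H_0: rank C_0 − rank ∂_1 = 9 − 8 = 1, and the invariant factors of ∂_1 are all 1, so H_0 = Z.
  H_1: rank ker ∂_1 − rank ∂_2 = (27 − 8) − 18 = 1, and ∂_2 has invariant factor 2 > 1, so H_1 = Z × Z/2.
  H_2: rank ker ∂_2 − rank ∂_3 = (18 − 18) − 0 = 0, and there is no ∂_3, so H_2 = 0.

(K is a triangulation of the Klein bottle.)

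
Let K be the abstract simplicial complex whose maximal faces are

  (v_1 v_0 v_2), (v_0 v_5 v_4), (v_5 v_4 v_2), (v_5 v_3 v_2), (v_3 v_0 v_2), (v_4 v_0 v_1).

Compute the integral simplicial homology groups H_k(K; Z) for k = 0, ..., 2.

H_0 ≅ Z,  H_1 ≅ Z,  H_2 = 0.

Fix the vertex order v_0 < v_1 < v_2 < v_3 < v_4 < v_5 and write every simplex with vertices in increasing order. Then dim K = 2 and the simplices of K are:

  0-simplices (6): [v_0], [v_1], [v_2], [v_3], [v_4], [v_5]
  1-simplices (12): [v_0,v_1], [v_0,v_2], [v_0,v_3], [v_0,v_4], [v_0,v_5], [v_1,v_2], [v_1,v_4], [v_2,v_3], [v_2,v_4], [v_2,v_5], [v_3,v_5], [v_4,v_5]
  2-simplices (6): [v_0,v_1,v_2], [v_0,v_1,v_4], [v_0,v_2,v_3], [v_0,v_4,v_5], [v_2,v_3,v_5], [v_2,v_4,v_5]

Hence C_0 ≅ Z^6, C_1 ≅ Z^12, C_2 ≅ Z^6.

The boundary map ∂_1: C_1 → C_0 maps an edge to its endpoints' difference, ∂[p,q] = q − p. For instance
  ∂[v_1,v_4] = [v_4] − [v_1].
The resulting 6×12 matrix has rank 5, and its Smith normal form has invariant factors (1,1,1,1,1).

The boundary map ∂_2: C_2 → C_1 maps a triangle to the signed sum of its edges. For instance
  ∂[v_2,v_4,v_5] = [v_4,v_5] − [v_2,v_5] + [v_2,v_4],
  ∂[v_0,v_2,v_3] = [v_2,v_3] − [v_0,v_3] + [v_0,v_2].
The 12×6 boundary matrix has rank 6 and Smith normal form diag(1,1,1,1,1,1).

Now H_k = ker ∂_k / im ∂_{k+1}, so:

  H_0: rank C_0 − rank ∂_1 = 6 − 5 = 1, and the invariant factors of ∂_1 are all 1, so H_0 ≅ Z.
  H_1: rank ker ∂_1 − rank ∂_2 = (12 − 5) − 6 = 1, and the invariant factors of ∂_2 are all 1, so H_1 ≅ Z.
  H_2: rank ker ∂_2 − rank ∂_3 = (6 − 6) − 0 = 0, and there is no ∂_3, so H_2 ≅ 0.

(K is a triangulation of the cylinder S^1 x I.)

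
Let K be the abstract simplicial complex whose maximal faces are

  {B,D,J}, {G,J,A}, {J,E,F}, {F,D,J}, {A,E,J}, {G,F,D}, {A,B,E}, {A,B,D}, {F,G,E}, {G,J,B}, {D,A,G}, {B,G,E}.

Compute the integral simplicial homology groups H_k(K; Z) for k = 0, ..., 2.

H_0 ≅ Z,  H_1 ≅ Z/2,  H_2 = 0.

Fix the vertex order A < B < D < E < F < G < J and write every simplex with vertices in increasing order. Then dim K = 2 and the simplices of K are:

  0-simplices (7): A, B, D, E, F, G, J
  1-simplices (18): AB, AD, AE, AG, AJ, BD, BE, BG, BJ, DF, DG, DJ, EF, EG, EJ, FG, FJ, GJ
  2-simplices (12): ABD, ABE, ADG, AEJ, AGJ, BDJ, BEG, BGJ, DFG, DFJ, EFG, EFJ

giving chain groups C_0 ≅ Z^7, C_1 ≅ Z^18, C_2 ≅ Z^12.

Boundary ∂_1: C_1 → C_0 is given by ∂[p,q] = [q] − [p]. For instance
  ∂AD = D − A.
As a 7×18 matrix over Z this has rank 6, with invariant factors (1,1,1,1,1,1).

The boundary map ∂_2: C_2 → C_1 maps a triangle to the signed sum of its edges. For instance
  ∂BGJ = GJ − BJ + BG,
  ∂ABD = BD − AD + AB.
As a 18×12 matrix over Z this has rank 12, with invariant factors (1,1,1,1,1,1,1,1,1,1,1,2).

From H_k ≅ ker(∂_k) / im(∂_{k+1}) we obtain:

  H_0: rank C_0 − rank ∂_1 = 7 − 6 = 1, and the invariant factors of ∂_1 are all 1, so H_0 = Z.
  H_1: rank ker ∂_1 − rank ∂_2 = (18 − 6) − 12 = 0, and ∂_2 has invariant factor 2 > 1, so H_1 = Z/2.
  H_2: rank ker ∂_2 − rank ∂_3 = (12 − 12) − 0 = 0, and there is no ∂_3, so H_2 = 0.

As a check, the Euler characteristic is 7 − 18 + 12 = 1, which agrees with 1 − 0 + 0 = 1.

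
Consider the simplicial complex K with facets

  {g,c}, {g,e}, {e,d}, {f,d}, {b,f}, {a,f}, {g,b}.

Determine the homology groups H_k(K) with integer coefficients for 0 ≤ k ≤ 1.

Order the vertices as a < b < c < d < e < f < g. Listing each simplex with vertices in this order, K has dimension 1 with simplices:

  0-simplices (7): a, b, c, d, e, f, g
  1-simplices (7): af, bf, bg, cg, de, df, eg

so the chain groups are C_0 ≅ Z^7, C_1 ≅ Z^7.

Boundary ∂_1: C_1 → C_0 is given by ∂[p,q] = [q] − [p].
As a 7×7 matrix over Z this has rank 6, with invariant factors (1,1,1,1,1,1).

Now H_k = ker ∂_k / im ∂_{k+1}, so:

  H_0: rank C_0 − rank ∂_1 = 7 − 6 = 1, and the invariant factors of ∂_1 are all 1, so H_0 = Z.
  H_1: rank ker ∂_1 − rank ∂_2 = (7 − 6) − 0 = 1, and there is no ∂_2, so H_1 = Z.

H_0 = Z,  H_1 = Z.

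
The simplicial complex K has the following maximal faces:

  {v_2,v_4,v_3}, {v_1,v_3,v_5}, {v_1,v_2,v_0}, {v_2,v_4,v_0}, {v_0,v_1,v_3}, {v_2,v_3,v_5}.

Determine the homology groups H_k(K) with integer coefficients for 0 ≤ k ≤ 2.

Take the total order v_0 < v_1 < v_2 < v_3 < v_4 < v_5 on the vertex set. Then K (dimension 2) consists of the simplices:

  0-simplices (6): [v_0], [v_1], [v_2], [v_3], [v_4], [v_5]
  1-simplices (12): [v_0,v_1], [v_0,v_2], [v_0,v_3], [v_0,v_4], [v_1,v_2], [v_1,v_3], [v_1,v_5], [v_2,v_3], [v_2,v_4], [v_2,v_5], [v_3,v_4], [v_3,v_5]
  2-simplices (6): [v_0,v_1,v_2], [v_0,v_1,v_3], [v_0,v_2,v_4], [v_1,v_3,v_5], [v_2,v_3,v_4], [v_2,v_3,v_5]

Hence C_0 ≅ Z^6, C_1 ≅ Z^12, C_2 ≅ Z^6.

∂_1: C_1 → C_0 maps an edge to its endpoints' difference, ∂[p,q] = q − p. For instance
  ∂[v_0,v_3] = [v_3] − [v_0].
The resulting 6×12 matrix has rank 5, and its Smith normal form has invariant factors (1,1,1,1,1).

∂_2: C_2 → C_1 sends each 2-simplex [p,q,r] to [q,r] − [p,r] + [p,q]. For instance
  ∂[v_2,v_3,v_5] = [v_3,v_5] − [v_2,v_5] + [v_2,v_3],
  ∂[v_2,v_3,v_4] = [v_3,v_4] − [v_2,v_4] + [v_2,v_3].
The resulting 12×6 matrix has rank 6, and its Smith normal form has invariant factors (1,1,1,1,1,1).

From H_k ≅ ker(∂_k) / im(∂_{k+1}) we obtain:

  H_0: rank C_0 − rank ∂_1 = 6 − 5 = 1, and the invariant factors of ∂_1 are all 1, so H_0 = Z.
  H_1: rank ker ∂_1 − rank ∂_2 = (12 − 5) − 6 = 1, and the invariant factors of ∂_2 are all 1, so H_1 = Z.
  H_2: rank ker ∂_2 − rank ∂_3 = (6 − 6) − 0 = 0, and there is no ∂_3, so H_2 = 0.

H_0 ≅ Z,  H_1 ≅ Z,  H_2 = 0.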